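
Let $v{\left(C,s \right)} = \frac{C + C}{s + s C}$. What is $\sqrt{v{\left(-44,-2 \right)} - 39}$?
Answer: $\frac{i \sqrt{74003}}{43} \approx 6.3264 i$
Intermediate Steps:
$v{\left(C,s \right)} = \frac{2 C}{s + C s}$
$\sqrt{v{\left(-44,-2 \right)} - 39} = \sqrt{2 \left(-44\right) \frac{1}{-2} \frac{1}{1 - 44} - 39} = \sqrt{2 \left(-44\right) \left(- \frac{1}{2}\right) \frac{1}{-43} - 39} = \sqrt{2 \left(-44\right) \left(- \frac{1}{2}\right) \left(- \frac{1}{43}\right) - 39} = \sqrt{- \frac{44}{43} - 39} = \sqrt{- \frac{1721}{43}} = \frac{i \sqrt{74003}}{43}$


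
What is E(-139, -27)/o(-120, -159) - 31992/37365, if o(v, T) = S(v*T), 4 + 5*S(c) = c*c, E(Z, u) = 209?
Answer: -82599526627/96472294940 ≈ -0.85620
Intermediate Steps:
S(c) = -⅘ + c²/5 (S(c) = -⅘ + (c*c)/5 = -⅘ + c²/5)
o(v, T) = -⅘ + T²*v²/5 (o(v, T) = -⅘ + (v*T)²/5 = -⅘ + (T*v)²/5 = -⅘ + (T²*v²)/5 = -⅘ + T²*v²/5)
E(-139, -27)/o(-120, -159) - 31992/37365 = 209/(-⅘ + (⅕)*(-159)²*(-120)²) - 31992/37365 = 209/(-⅘ + (⅕)*25281*14400) - 31992*1/37365 = 209/(-⅘ + 72809280) - 10664/12455 = 209/(364046396/5) - 10664/12455 = 209*(5/364046396) - 10664/12455 = 1045/364046396 - 10664/12455 = -82599526627/96472294940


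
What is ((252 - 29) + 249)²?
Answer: 222784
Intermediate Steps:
((252 - 29) + 249)² = (223 + 249)² = 472² = 222784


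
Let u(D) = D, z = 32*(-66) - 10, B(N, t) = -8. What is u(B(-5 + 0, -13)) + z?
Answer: -2130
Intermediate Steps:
z = -2122 (z = -2112 - 10 = -2122)
u(B(-5 + 0, -13)) + z = -8 - 2122 = -2130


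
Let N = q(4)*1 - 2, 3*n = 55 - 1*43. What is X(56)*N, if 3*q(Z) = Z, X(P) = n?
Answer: -8/3 ≈ -2.6667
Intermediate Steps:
n = 4 (n = (55 - 1*43)/3 = (55 - 43)/3 = (⅓)*12 = 4)
X(P) = 4
q(Z) = Z/3
N = -⅔ (N = ((⅓)*4)*1 - 2 = (4/3)*1 - 2 = 4/3 - 2 = -⅔ ≈ -0.66667)
X(56)*N = 4*(-⅔) = -8/3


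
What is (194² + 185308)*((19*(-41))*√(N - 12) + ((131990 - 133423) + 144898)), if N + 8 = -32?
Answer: 31984660960 - 347346752*I*√13 ≈ 3.1985e+10 - 1.2524e+9*I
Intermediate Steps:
N = -40 (N = -8 - 32 = -40)
(194² + 185308)*((19*(-41))*√(N - 12) + ((131990 - 133423) + 144898)) = (194² + 185308)*((19*(-41))*√(-40 - 12) + ((131990 - 133423) + 144898)) = (37636 + 185308)*(-1558*I*√13 + (-1433 + 144898)) = 222944*(-1558*I*√13 + 143465) = 222944*(143465 - 1558*I*√13) = 31984660960 - 347346752*I*√13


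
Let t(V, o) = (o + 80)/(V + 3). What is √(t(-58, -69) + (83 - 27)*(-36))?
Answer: I*√50405/5 ≈ 44.902*I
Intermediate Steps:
t(V, o) = (80 + o)/(3 + V)
√(t(-58, -69) + (83 - 27)*(-36)) = √((80 - 69)/(3 - 58) + (83 - 27)*(-36)) = √(11/(-55) + 56*(-36)) = √(-1/55*11 - 2016) = √(-⅕ - 2016) = √(-10081/5) = I*√50405/5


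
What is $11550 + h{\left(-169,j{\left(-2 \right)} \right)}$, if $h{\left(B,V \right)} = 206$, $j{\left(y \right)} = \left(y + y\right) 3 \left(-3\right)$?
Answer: $11756$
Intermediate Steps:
$j{\left(y \right)} = - 18 y$ ($j{\left(y \right)} = 2 y \left(-9\right) = - 18 y$)
$11550 + h{\left(-169,j{\left(-2 \right)} \right)} = 11550 + 206 = 11756$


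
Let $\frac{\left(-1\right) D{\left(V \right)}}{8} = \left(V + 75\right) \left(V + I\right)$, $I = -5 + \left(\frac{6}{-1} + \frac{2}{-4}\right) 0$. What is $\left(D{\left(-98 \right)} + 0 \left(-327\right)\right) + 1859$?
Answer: $-17093$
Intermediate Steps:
$I = -5$ ($I = -5 + \left(6 \left(-1\right) + 2 \left(- \frac{1}{4}\right)\right) 0 = -5 + \left(-6 - \frac{1}{2}\right) 0 = -5 - 0 = -5 + 0 = -5$)
$D{\left(V \right)} = - 8 \left(-5 + V\right) \left(75 + V\right)$ ($D{\left(V \right)} = - 8 \left(V + 75\right) \left(V - 5\right) = - 8 \left(75 + V\right) \left(-5 + V\right) = - 8 \left(-5 + V\right) \left(75 + V\right)$)
$\left(D{\left(-98 \right)} + 0 \left(-327\right)\right) + 1859 = \left(\left(3000 - -54880 - 8 \left(-98\right)^{2}\right) + 0 \left(-327\right)\right) + 1859 = \left(\left(3000 + 54880 - 76832\right) + 0\right) + 1859 = \left(-18952 + 0\right) + 1859 = -18952 + 1859 = -17093$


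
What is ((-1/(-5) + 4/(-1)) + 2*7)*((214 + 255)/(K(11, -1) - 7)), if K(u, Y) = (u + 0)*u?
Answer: 7973/190 ≈ 41.963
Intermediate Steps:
K(u, Y) = u² (K(u, Y) = u*u = u²)
((-1/(-5) + 4/(-1)) + 2*7)*((214 + 255)/(K(11, -1) - 7)) = ((-1/(-5) + 4/(-1)) + 2*7)*((214 + 255)/(11² - 7)) = ((-1*(-⅕) + 4*(-1)) + 14)*(469/(121 - 7)) = ((⅕ - 4) + 14)*(469/114) = (-19/5 + 14)*(469*(1/114)) = (51/5)*(469/114) = 7973/190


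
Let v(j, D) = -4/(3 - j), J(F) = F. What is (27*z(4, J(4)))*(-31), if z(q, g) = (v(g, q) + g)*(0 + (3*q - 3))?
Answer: -60264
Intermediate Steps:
z(q, g) = (-3 + 3*q)*(g + 4/(-3 + g)) (z(q, g) = (4/(-3 + g) + g)*(0 + (3*q - 3)) = (g + 4/(-3 + g))*(0 + (-3 + 3*q)) = (g + 4/(-3 + g))*(-3 + 3*q) = (-3 + 3*q)*(g + 4/(-3 + g)))
(27*z(4, J(4)))*(-31) = (27*(3*(-4 + 4*4 + 4*(-1 + 4)*(-3 + 4))/(-3 + 4)))*(-31) = (27*(3*(-4 + 16 + 4*3*1)/1))*(-31) = (27*(3*1*(-4 + 16 + 12)))*(-31) = (27*(3*1*24))*(-31) = (27*72)*(-31) = 1944*(-31) = -60264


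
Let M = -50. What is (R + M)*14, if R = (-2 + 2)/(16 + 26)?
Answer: -700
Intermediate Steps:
R = 0 (R = 0/42 = 0*(1/42) = 0)
(R + M)*14 = (0 - 50)*14 = -50*14 = -700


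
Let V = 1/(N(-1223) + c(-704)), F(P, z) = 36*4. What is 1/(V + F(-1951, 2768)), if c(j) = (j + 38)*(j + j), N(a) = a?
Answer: 936505/134856721 ≈ 0.0069444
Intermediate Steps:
c(j) = 2*j*(38 + j) (c(j) = (38 + j)*(2*j) = 2*j*(38 + j))
F(P, z) = 144
V = 1/936505 (V = 1/(-1223 + 2*(-704)*(38 - 704)) = 1/(-1223 + 2*(-704)*(-666)) = 1/(-1223 + 937728) = 1/936505 ≈ 1.0678e-6)
1/(V + F(-1951, 2768)) = 1/(1/936505 + 144) = 1/(134856721/936505) = 936505/134856721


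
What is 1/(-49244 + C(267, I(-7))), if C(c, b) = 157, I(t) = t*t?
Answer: -1/49087 ≈ -2.0372e-5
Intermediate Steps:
I(t) = t²
1/(-49244 + C(267, I(-7))) = 1/(-49244 + 157) = 1/(-49087) = -1/49087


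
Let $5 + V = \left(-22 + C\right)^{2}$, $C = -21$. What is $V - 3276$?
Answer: $-1432$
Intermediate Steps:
$V = 1844$ ($V = -5 + \left(-22 - 21\right)^{2} = -5 + \left(-43\right)^{2} = -5 + 1849 = 1844$)
$V - 3276 = 1844 - 3276 = -1432$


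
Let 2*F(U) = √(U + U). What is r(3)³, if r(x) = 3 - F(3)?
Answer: (6 - √6)³/8 ≈ 5.5948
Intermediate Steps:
F(U) = √2*√U/2 (F(U) = √(U + U)/2 = √(2*U)/2 = (√2*√U)/2 = √2*√U/2)
r(x) = 3 - √6/2 (r(x) = 3 - √2*√3/2 = 3 - √6/2)
r(3)³ = (3 - √6/2)³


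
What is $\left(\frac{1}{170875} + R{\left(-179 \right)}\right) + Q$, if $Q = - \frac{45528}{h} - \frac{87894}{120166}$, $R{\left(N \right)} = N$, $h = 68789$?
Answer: $- \frac{18200002753761859}{100890690155875} \approx -180.39$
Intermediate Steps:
$Q = - \frac{822647001}{590435641}$ ($Q = - \frac{45528}{68789} - \frac{87894}{120166} = \left(-45528\right) \frac{1}{68789} - \frac{43947}{60083} = - \frac{6504}{9827} - \frac{43947}{60083} = - \frac{822647001}{590435641} \approx -1.3933$)
$\left(\frac{1}{170875} + R{\left(-179 \right)}\right) + Q = \left(\frac{1}{170875} - 179\right) - \frac{822647001}{590435641} = - \frac{30586624}{170875} - \frac{822647001}{590435641} = - \frac{18200002753761859}{100890690155875}$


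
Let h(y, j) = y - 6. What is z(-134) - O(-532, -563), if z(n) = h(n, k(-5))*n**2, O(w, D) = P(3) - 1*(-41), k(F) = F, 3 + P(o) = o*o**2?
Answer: -2513905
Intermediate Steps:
P(o) = -3 + o**3 (P(o) = -3 + o*o**2 = -3 + o**3)
h(y, j) = -6 + y
O(w, D) = 65 (O(w, D) = (-3 + 3**3) - 1*(-41) = (-3 + 27) + 41 = 24 + 41 = 65)
z(n) = n**2*(-6 + n) (z(n) = (-6 + n)*n**2 = n**2*(-6 + n))
z(-134) - O(-532, -563) = (-134)**2*(-6 - 134) - 1*65 = 17956*(-140) - 65 = -2513840 - 65 = -2513905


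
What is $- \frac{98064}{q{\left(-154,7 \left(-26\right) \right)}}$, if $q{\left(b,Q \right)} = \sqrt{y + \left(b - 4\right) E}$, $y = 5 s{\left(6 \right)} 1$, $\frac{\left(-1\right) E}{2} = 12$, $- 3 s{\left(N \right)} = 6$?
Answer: $- \frac{49032 \sqrt{3782}}{1891} \approx -1594.6$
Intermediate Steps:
$s{\left(N \right)} = -2$ ($s{\left(N \right)} = \left(- \frac{1}{3}\right) 6 = -2$)
$E = -24$ ($E = \left(-2\right) 12 = -24$)
$y = -10$ ($y = 5 \left(-2\right) 1 = \left(-10\right) 1 = -10$)
$q{\left(b,Q \right)} = \sqrt{86 - 24 b}$ ($q{\left(b,Q \right)} = \sqrt{-10 + \left(b - 4\right) \left(-24\right)} = \sqrt{-10 + \left(-4 + b\right) \left(-24\right)} = \sqrt{-10 - \left(-96 + 24 b\right)} = \sqrt{86 - 24 b}$)
$- \frac{98064}{q{\left(-154,7 \left(-26\right) \right)}} = - \frac{98064}{\sqrt{86 - -3696}} = - \frac{98064}{\sqrt{86 + 3696}} = - \frac{98064}{\sqrt{3782}} = - 98064 \frac{\sqrt{3782}}{3782} = - \frac{49032 \sqrt{3782}}{1891}$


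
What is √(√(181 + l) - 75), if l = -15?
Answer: √(-75 + √166) ≈ 7.8814*I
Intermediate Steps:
√(√(181 + l) - 75) = √(√(181 - 15) - 75) = √(√166 - 75) = √(-75 + √166)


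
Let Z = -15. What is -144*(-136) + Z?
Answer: 19569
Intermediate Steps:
-144*(-136) + Z = -144*(-136) - 15 = 19584 - 15 = 19569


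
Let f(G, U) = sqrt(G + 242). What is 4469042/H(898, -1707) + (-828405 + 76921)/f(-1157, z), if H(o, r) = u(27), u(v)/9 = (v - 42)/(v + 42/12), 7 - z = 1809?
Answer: -136305781/135 + 751484*I*sqrt(915)/915 ≈ -1.0097e+6 + 24843.0*I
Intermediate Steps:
z = -1802 (z = 7 - 1*1809 = 7 - 1809 = -1802)
f(G, U) = sqrt(242 + G)
u(v) = 9*(-42 + v)/(7/2 + v) (u(v) = 9*((v - 42)/(v + 42/12)) = 9*((-42 + v)/(v + 42*(1/12))) = 9*((-42 + v)/(v + 7/2)) = 9*((-42 + v)/(7/2 + v)) = 9*(-42 + v)/(7/2 + v))
H(o, r) = -270/61 (H(o, r) = 18*(-42 + 27)/(7 + 2*27) = 18*(-15)/(7 + 54) = 18*(-15)/61 = 18*(1/61)*(-15) = -270/61)
4469042/H(898, -1707) + (-828405 + 76921)/f(-1157, z) = 4469042/(-270/61) + (-828405 + 76921)/(sqrt(242 - 1157)) = 4469042*(-61/270) - 751484*(-I*sqrt(915)/915) = -136305781/135 - 751484*(-I*sqrt(915)/915) = -136305781/135 - (-751484)*I*sqrt(915)/915 = -136305781/135 + 751484*I*sqrt(915)/915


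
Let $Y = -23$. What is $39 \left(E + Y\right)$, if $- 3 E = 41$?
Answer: $-1430$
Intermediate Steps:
$E = - \frac{41}{3}$ ($E = \left(- \frac{1}{3}\right) 41 = - \frac{41}{3} \approx -13.667$)
$39 \left(E + Y\right) = 39 \left(- \frac{41}{3} - 23\right) = 39 \left(- \frac{110}{3}\right) = -1430$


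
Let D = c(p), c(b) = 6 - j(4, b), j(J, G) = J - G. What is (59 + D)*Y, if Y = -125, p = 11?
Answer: -9000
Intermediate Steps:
c(b) = 2 + b (c(b) = 6 - (4 - b) = 6 + (-4 + b) = 2 + b)
D = 13 (D = 2 + 11 = 13)
(59 + D)*Y = (59 + 13)*(-125) = 72*(-125) = -9000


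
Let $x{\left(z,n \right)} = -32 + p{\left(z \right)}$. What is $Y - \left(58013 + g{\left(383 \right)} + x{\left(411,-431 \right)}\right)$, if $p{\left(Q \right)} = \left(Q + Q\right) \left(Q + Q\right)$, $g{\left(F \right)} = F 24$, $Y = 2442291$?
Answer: $1699434$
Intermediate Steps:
$g{\left(F \right)} = 24 F$
$p{\left(Q \right)} = 4 Q^{2}$ ($p{\left(Q \right)} = 2 Q 2 Q = 4 Q^{2}$)
$x{\left(z,n \right)} = -32 + 4 z^{2}$
$Y - \left(58013 + g{\left(383 \right)} + x{\left(411,-431 \right)}\right) = 2442291 - \left(57981 + 9192 + 675684\right) = 2442291 + \left(254075 - \left(\left(\left(-32 + 4 \cdot 168921\right) + 9192\right) + 312088\right)\right) = 2442291 + \left(254075 - \left(\left(\left(-32 + 675684\right) + 9192\right) + 312088\right)\right) = 2442291 + \left(254075 - \left(\left(675652 + 9192\right) + 312088\right)\right) = 2442291 + \left(254075 - \left(684844 + 312088\right)\right) = 2442291 + \left(254075 - 996932\right) = 2442291 - 742857 = 1699434$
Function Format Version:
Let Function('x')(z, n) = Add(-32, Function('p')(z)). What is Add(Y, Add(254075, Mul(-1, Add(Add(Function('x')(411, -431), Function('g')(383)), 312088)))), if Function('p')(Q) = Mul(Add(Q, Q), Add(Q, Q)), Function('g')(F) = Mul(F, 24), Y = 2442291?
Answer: 1699434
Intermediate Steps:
Function('g')(F) = Mul(24, F)
Function('p')(Q) = Mul(4, Pow(Q, 2)) (Function('p')(Q) = Mul(Mul(2, Q), Mul(2, Q)) = Mul(4, Pow(Q, 2)))
Function('x')(z, n) = Add(-32, Mul(4, Pow(z, 2)))
Add(Y, Add(254075, Mul(-1, Add(Add(Function('x')(411, -431), Function('g')(383)), 312088)))) = Add(2442291, Add(254075, Mul(-1, Add(Add(Add(-32, Mul(4, Pow(411, 2))), Mul(24, 383)), 312088)))) = Add(2442291, Add(254075, Mul(-1, Add(Add(Add(-32, Mul(4, 168921)), 9192), 312088)))) = Add(2442291, Add(254075, Mul(-1, Add(Add(Add(-32, 675684), 9192), 312088)))) = Add(2442291, Add(254075, Mul(-1, Add(Add(675652, 9192), 312088)))) = Add(2442291, Add(254075, Mul(-1, Add(684844, 312088)))) = Add(2442291, Add(254075, Mul(-1, 996932))) = Add(2442291, Add(254075, -996932)) = Add(2442291, -742857) = 1699434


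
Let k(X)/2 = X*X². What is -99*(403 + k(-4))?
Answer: -27225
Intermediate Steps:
k(X) = 2*X³ (k(X) = 2*(X*X²) = 2*X³)
-99*(403 + k(-4)) = -99*(403 + 2*(-4)³) = -99*(403 + 2*(-64)) = -99*(403 - 128) = -99*275 = -27225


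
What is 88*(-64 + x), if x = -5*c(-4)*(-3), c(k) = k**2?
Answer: 15488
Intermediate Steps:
x = 240 (x = -5*(-4)**2*(-3) = -5*16*(-3) = -80*(-3) = 240)
88*(-64 + x) = 88*(-64 + 240) = 88*176 = 15488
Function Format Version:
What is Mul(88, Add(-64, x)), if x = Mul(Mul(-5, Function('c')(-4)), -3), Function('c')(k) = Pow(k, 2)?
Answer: 15488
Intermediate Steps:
x = 240 (x = Mul(Mul(-5, Pow(-4, 2)), -3) = Mul(Mul(-5, 16), -3) = Mul(-80, -3) = 240)
Mul(88, Add(-64, x)) = Mul(88, Add(-64, 240)) = Mul(88, 176) = 15488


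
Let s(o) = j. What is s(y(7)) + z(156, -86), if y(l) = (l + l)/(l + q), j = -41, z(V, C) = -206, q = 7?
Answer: -247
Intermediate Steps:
y(l) = 2*l/(7 + l) (y(l) = (l + l)/(l + 7) = (2*l)/(7 + l) = 2*l/(7 + l))
s(o) = -41
s(y(7)) + z(156, -86) = -41 - 206 = -247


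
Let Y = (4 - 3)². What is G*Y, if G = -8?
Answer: -8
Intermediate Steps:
Y = 1 (Y = 1² = 1)
G*Y = -8*1 = -8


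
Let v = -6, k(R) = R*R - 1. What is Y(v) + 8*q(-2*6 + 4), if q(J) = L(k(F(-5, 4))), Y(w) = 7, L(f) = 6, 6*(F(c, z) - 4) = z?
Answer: 55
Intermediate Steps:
F(c, z) = 4 + z/6
k(R) = -1 + R² (k(R) = R² - 1 = -1 + R²)
q(J) = 6
Y(v) + 8*q(-2*6 + 4) = 7 + 8*6 = 7 + 48 = 55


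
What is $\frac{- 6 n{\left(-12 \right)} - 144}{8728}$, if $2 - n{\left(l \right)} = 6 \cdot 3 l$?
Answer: $- \frac{363}{2182} \approx -0.16636$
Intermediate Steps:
$n{\left(l \right)} = 2 - 18 l$ ($n{\left(l \right)} = 2 - 6 \cdot 3 l = 2 - 18 l$)
$\frac{- 6 n{\left(-12 \right)} - 144}{8728} = \frac{- 6 \left(2 - -216\right) - 144}{8728} = \left(- 6 \left(2 + 216\right) - 144\right) \frac{1}{8728} = \left(\left(-6\right) 218 - 144\right) \frac{1}{8728} = \left(-1308 - 144\right) \frac{1}{8728} = \left(-1452\right) \frac{1}{8728} = - \frac{363}{2182}$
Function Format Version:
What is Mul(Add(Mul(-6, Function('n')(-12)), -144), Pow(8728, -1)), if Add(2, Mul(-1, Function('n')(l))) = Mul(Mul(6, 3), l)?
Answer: Rational(-363, 2182) ≈ -0.16636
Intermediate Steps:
Function('n')(l) = Add(2, Mul(-18, l)) (Function('n')(l) = Add(2, Mul(-1, Mul(Mul(6, 3), l))) = Add(2, Mul(-1, Mul(18, l))) = Add(2, Mul(-18, l)))
Mul(Add(Mul(-6, Function('n')(-12)), -144), Pow(8728, -1)) = Mul(Add(Mul(-6, Add(2, Mul(-18, -12))), -144), Pow(8728, -1)) = Mul(Add(Mul(-6, Add(2, 216)), -144), Rational(1, 8728)) = Mul(Add(Mul(-6, 218), -144), Rational(1, 8728)) = Mul(Add(-1308, -144), Rational(1, 8728)) = Mul(-1452, Rational(1, 8728)) = Rational(-363, 2182)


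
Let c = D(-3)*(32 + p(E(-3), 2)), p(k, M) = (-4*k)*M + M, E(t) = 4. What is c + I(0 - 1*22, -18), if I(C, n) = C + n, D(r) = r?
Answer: -46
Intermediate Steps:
p(k, M) = M - 4*M*k (p(k, M) = -4*M*k + M = M - 4*M*k)
c = -6 (c = -3*(32 + 2*(1 - 4*4)) = -3*(32 + 2*(1 - 16)) = -3*(32 + 2*(-15)) = -3*(32 - 30) = -3*2 = -6)
c + I(0 - 1*22, -18) = -6 + ((0 - 1*22) - 18) = -6 + ((0 - 22) - 18) = -6 + (-22 - 18) = -6 - 40 = -46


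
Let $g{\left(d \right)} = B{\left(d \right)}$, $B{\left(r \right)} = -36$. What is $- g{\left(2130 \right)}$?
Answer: $36$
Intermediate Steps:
$g{\left(d \right)} = -36$
$- g{\left(2130 \right)} = \left(-1\right) \left(-36\right) = 36$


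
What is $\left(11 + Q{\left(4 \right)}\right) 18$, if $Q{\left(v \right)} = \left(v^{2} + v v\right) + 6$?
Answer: $882$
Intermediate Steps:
$Q{\left(v \right)} = 6 + 2 v^{2}$ ($Q{\left(v \right)} = \left(v^{2} + v^{2}\right) + 6 = 2 v^{2} + 6 = 6 + 2 v^{2}$)
$\left(11 + Q{\left(4 \right)}\right) 18 = \left(11 + \left(6 + 2 \cdot 4^{2}\right)\right) 18 = \left(11 + \left(6 + 2 \cdot 16\right)\right) 18 = \left(11 + \left(6 + 32\right)\right) 18 = \left(11 + 38\right) 18 = 49 \cdot 18 = 882$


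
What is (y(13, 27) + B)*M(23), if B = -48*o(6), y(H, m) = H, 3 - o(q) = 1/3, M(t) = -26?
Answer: 2990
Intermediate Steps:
o(q) = 8/3 (o(q) = 3 - 1/3 = 3 - 1*⅓ = 3 - ⅓ = 8/3)
B = -128 (B = -48*8/3 = -128)
(y(13, 27) + B)*M(23) = (13 - 128)*(-26) = -115*(-26) = 2990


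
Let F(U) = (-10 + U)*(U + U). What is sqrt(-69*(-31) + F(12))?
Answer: 27*sqrt(3) ≈ 46.765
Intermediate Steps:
F(U) = 2*U*(-10 + U) (F(U) = (-10 + U)*(2*U) = 2*U*(-10 + U))
sqrt(-69*(-31) + F(12)) = sqrt(-69*(-31) + 2*12*(-10 + 12)) = sqrt(2139 + 2*12*2) = sqrt(2139 + 48) = sqrt(2187) = 27*sqrt(3)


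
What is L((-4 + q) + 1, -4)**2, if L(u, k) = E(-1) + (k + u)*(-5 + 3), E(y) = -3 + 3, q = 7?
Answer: 0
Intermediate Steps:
E(y) = 0
L(u, k) = -2*k - 2*u (L(u, k) = 0 + (k + u)*(-5 + 3) = 0 + (k + u)*(-2) = 0 + (-2*k - 2*u) = -2*k - 2*u)
L((-4 + q) + 1, -4)**2 = (-2*(-4) - 2*((-4 + 7) + 1))**2 = (8 - 2*(3 + 1))**2 = (8 - 2*4)**2 = (8 - 8)**2 = 0**2 = 0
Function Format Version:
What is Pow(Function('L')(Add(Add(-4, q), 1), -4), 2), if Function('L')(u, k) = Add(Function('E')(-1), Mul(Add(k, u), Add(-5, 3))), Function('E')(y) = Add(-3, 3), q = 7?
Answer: 0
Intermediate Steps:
Function('E')(y) = 0
Function('L')(u, k) = Add(Mul(-2, k), Mul(-2, u)) (Function('L')(u, k) = Add(0, Mul(Add(k, u), Add(-5, 3))) = Add(0, Mul(Add(k, u), -2)) = Add(0, Add(Mul(-2, k), Mul(-2, u))) = Add(Mul(-2, k), Mul(-2, u)))
Pow(Function('L')(Add(Add(-4, q), 1), -4), 2) = Pow(Add(Mul(-2, -4), Mul(-2, Add(Add(-4, 7), 1))), 2) = Pow(Add(8, Mul(-2, Add(3, 1))), 2) = Pow(Add(8, Mul(-2, 4)), 2) = Pow(Add(8, -8), 2) = Pow(0, 2) = 0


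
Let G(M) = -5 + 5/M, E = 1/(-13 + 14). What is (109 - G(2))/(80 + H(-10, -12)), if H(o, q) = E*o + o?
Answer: 223/120 ≈ 1.8583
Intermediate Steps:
E = 1 (E = 1/1 = 1)
H(o, q) = 2*o (H(o, q) = 1*o + o = o + o = 2*o)
(109 - G(2))/(80 + H(-10, -12)) = (109 - (-5 + 5/2))/(80 + 2*(-10)) = (109 - (-5 + 5*(1/2)))/(80 - 20) = (109 - (-5 + 5/2))/60 = (109 - 1*(-5/2))/60 = (109 + 5/2)/60 = (1/60)*(223/2) = 223/120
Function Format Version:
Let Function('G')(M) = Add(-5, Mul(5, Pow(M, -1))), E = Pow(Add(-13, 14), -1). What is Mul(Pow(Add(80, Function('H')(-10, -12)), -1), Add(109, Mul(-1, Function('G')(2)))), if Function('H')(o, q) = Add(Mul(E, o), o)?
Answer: Rational(223, 120) ≈ 1.8583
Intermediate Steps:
E = 1 (E = Pow(1, -1) = 1)
Function('H')(o, q) = Mul(2, o) (Function('H')(o, q) = Add(Mul(1, o), o) = Add(o, o) = Mul(2, o))
Mul(Pow(Add(80, Function('H')(-10, -12)), -1), Add(109, Mul(-1, Function('G')(2)))) = Mul(Pow(Add(80, Mul(2, -10)), -1), Add(109, Mul(-1, Add(-5, Mul(5, Pow(2, -1)))))) = Mul(Pow(Add(80, -20), -1), Add(109, Mul(-1, Add(-5, Mul(5, Rational(1, 2)))))) = Mul(Pow(60, -1), Add(109, Mul(-1, Add(-5, Rational(5, 2))))) = Mul(Rational(1, 60), Add(109, Mul(-1, Rational(-5, 2)))) = Mul(Rational(1, 60), Add(109, Rational(5, 2))) = Mul(Rational(1, 60), Rational(223, 2)) = Rational(223, 120)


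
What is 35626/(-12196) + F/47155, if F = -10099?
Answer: -901555717/287551190 ≈ -3.1353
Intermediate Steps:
35626/(-12196) + F/47155 = 35626/(-12196) - 10099/47155 = 35626*(-1/12196) - 10099*1/47155 = -17813/6098 - 10099/47155 = -901555717/287551190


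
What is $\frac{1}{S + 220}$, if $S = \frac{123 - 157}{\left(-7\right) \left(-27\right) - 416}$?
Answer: $\frac{227}{49974} \approx 0.0045424$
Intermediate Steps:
$S = \frac{34}{227}$ ($S = - \frac{34}{189 - 416} = - \frac{34}{-227} = \left(-34\right) \left(- \frac{1}{227}\right) = \frac{34}{227} \approx 0.14978$)
$\frac{1}{S + 220} = \frac{1}{\frac{34}{227} + 220} = \frac{1}{\frac{49974}{227}} = \frac{227}{49974}$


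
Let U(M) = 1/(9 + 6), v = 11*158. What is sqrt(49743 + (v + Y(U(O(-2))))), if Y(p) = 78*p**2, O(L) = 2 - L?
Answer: sqrt(11583303)/15 ≈ 226.90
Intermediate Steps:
v = 1738
U(M) = 1/15
sqrt(49743 + (v + Y(U(O(-2))))) = sqrt(49743 + (1738 + 78*(1/15)**2)) = sqrt(49743 + (1738 + 78*(1/225))) = sqrt(49743 + (1738 + 26/75)) = sqrt(49743 + 130376/75) = sqrt(3861101/75) = sqrt(11583303)/15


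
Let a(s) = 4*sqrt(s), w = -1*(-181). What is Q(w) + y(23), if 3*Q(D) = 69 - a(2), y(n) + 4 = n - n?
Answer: 19 - 4*sqrt(2)/3 ≈ 17.114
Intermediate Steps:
y(n) = -4 (y(n) = -4 + (n - n) = -4 + 0 = -4)
w = 181
Q(D) = 23 - 4*sqrt(2)/3 (Q(D) = (69 - 4*sqrt(2))/3 = 23 - 4*sqrt(2)/3)
Q(w) + y(23) = (23 - 4*sqrt(2)/3) - 4 = 19 - 4*sqrt(2)/3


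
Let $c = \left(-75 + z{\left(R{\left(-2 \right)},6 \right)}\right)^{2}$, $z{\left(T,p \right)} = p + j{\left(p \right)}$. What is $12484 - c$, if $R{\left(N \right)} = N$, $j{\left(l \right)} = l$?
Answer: $8515$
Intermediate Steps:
$z{\left(T,p \right)} = 2 p$ ($z{\left(T,p \right)} = p + p = 2 p$)
$c = 3969$ ($c = \left(-75 + 2 \cdot 6\right)^{2} = \left(-75 + 12\right)^{2} = \left(-63\right)^{2} = 3969$)
$12484 - c = 12484 - 3969 = 8515$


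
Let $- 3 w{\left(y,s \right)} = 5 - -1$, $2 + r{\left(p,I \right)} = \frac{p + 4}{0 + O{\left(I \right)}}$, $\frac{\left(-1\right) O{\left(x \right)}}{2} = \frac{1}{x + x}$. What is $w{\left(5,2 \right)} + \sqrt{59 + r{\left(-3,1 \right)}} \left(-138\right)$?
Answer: $-2 - 276 \sqrt{14} \approx -1034.7$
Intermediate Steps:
$O{\left(x \right)} = - \frac{1}{x}$ ($O{\left(x \right)} = - \frac{2}{x + x} = - \frac{2}{2 x} = - 2 \frac{1}{2 x} = - \frac{1}{x}$)
$r{\left(p,I \right)} = -2 - I \left(4 + p\right)$ ($r{\left(p,I \right)} = -2 + \frac{p + 4}{0 - \frac{1}{I}} = -2 + \frac{4 + p}{\left(-1\right) \frac{1}{I}} = -2 + \left(4 + p\right) \left(- I\right) = -2 - I \left(4 + p\right)$)
$w{\left(y,s \right)} = -2$ ($w{\left(y,s \right)} = - \frac{5 - -1}{3} = - \frac{5 + 1}{3} = \left(- \frac{1}{3}\right) 6 = -2$)
$w{\left(5,2 \right)} + \sqrt{59 + r{\left(-3,1 \right)}} \left(-138\right) = -2 + \sqrt{59 - \left(2 + 1 \left(4 - 3\right)\right)} \left(-138\right) = -2 + \sqrt{59 - \left(2 + 1 \cdot 1\right)} \left(-138\right) = -2 + \sqrt{59 - 3} \left(-138\right) = -2 + \sqrt{56} \left(-138\right) = -2 + 2 \sqrt{14} \left(-138\right) = -2 - 276 \sqrt{14}$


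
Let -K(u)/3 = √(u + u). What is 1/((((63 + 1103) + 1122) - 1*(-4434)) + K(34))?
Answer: 3361/22592336 + 3*√17/22592336 ≈ 0.00014931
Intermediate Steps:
K(u) = -3*√2*√u (K(u) = -3*√(u + u) = -3*√2*√u)
1/((((63 + 1103) + 1122) - 1*(-4434)) + K(34)) = 1/((((63 + 1103) + 1122) - 1*(-4434)) - 3*√2*√34) = 1/(((1166 + 1122) + 4434) - 6*√17) = 1/((2288 + 4434) - 6*√17) = 1/(6722 - 6*√17)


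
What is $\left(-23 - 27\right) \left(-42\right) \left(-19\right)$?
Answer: $-39900$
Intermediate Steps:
$\left(-23 - 27\right) \left(-42\right) \left(-19\right) = \left(-50\right) \left(-42\right) \left(-19\right) = 2100 \left(-19\right) = -39900$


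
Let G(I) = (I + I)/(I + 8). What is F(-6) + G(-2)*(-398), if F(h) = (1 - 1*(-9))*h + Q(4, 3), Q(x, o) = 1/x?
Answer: 2467/12 ≈ 205.58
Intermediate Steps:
G(I) = 2*I/(8 + I) (G(I) = (2*I)/(8 + I) = 2*I/(8 + I))
F(h) = ¼ + 10*h (F(h) = (1 - 1*(-9))*h + 1/4 = (1 + 9)*h + ¼ = 10*h + ¼ = ¼ + 10*h)
F(-6) + G(-2)*(-398) = (¼ + 10*(-6)) + (2*(-2)/(8 - 2))*(-398) = (¼ - 60) + (2*(-2)/6)*(-398) = -239/4 + (2*(-2)*(⅙))*(-398) = -239/4 - ⅔*(-398) = -239/4 + 796/3 = 2467/12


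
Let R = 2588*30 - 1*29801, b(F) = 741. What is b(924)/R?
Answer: 741/47839 ≈ 0.015489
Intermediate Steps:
R = 47839 (R = 77640 - 29801 = 47839)
b(924)/R = 741/47839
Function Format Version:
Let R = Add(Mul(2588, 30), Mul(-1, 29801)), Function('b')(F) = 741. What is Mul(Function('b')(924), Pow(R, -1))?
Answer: Rational(741, 47839) ≈ 0.015489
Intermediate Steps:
R = 47839 (R = Add(77640, -29801) = 47839)
Mul(Function('b')(924), Pow(R, -1)) = Mul(741, Pow(47839, -1)) = Mul(741, Rational(1, 47839)) = Rational(741, 47839)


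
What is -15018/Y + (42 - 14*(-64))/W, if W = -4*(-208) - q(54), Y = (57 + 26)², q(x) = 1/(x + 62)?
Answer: -699823886/664864279 ≈ -1.0526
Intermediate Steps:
q(x) = 1/(62 + x)
Y = 6889 (Y = 83² = 6889)
W = 96511/116 (W = -4*(-208) - 1/(62 + 54) = 832 - 1/116 = 96511/116 ≈ 831.99)
-15018/Y + (42 - 14*(-64))/W = -15018/6889 + (42 - 14*(-64))/(96511/116) = -15018*1/6889 + (42 + 896)*(116/96511) = -15018/6889 + 938*(116/96511) = -15018/6889 + 108808/96511 = -699823886/664864279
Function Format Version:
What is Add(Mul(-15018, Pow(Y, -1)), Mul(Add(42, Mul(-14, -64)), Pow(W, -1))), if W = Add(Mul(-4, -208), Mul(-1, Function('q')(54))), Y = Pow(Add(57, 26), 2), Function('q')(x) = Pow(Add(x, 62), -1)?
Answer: Rational(-699823886, 664864279) ≈ -1.0526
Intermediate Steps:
Function('q')(x) = Pow(Add(62, x), -1)
Y = 6889 (Y = Pow(83, 2) = 6889)
W = Rational(96511, 116) (W = Add(Mul(-4, -208), Mul(-1, Pow(Add(62, 54), -1))) = Add(832, Mul(-1, Pow(116, -1))) = Add(832, Mul(-1, Rational(1, 116))) = Add(832, Rational(-1, 116)) = Rational(96511, 116) ≈ 831.99)
Add(Mul(-15018, Pow(Y, -1)), Mul(Add(42, Mul(-14, -64)), Pow(W, -1))) = Add(Mul(-15018, Pow(6889, -1)), Mul(Add(42, Mul(-14, -64)), Pow(Rational(96511, 116), -1))) = Add(Mul(-15018, Rational(1, 6889)), Mul(Add(42, 896), Rational(116, 96511))) = Add(Rational(-15018, 6889), Mul(938, Rational(116, 96511))) = Add(Rational(-15018, 6889), Rational(108808, 96511)) = Rational(-699823886, 664864279)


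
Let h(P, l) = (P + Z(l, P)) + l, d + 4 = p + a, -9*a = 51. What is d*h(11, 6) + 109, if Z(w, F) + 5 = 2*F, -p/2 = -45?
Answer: 8521/3 ≈ 2840.3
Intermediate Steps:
p = 90 (p = -2*(-45) = 90)
a = -17/3 (a = -⅑*51 = -17/3 ≈ -5.6667)
Z(w, F) = -5 + 2*F
d = 241/3 (d = -4 + (90 - 17/3) = -4 + 253/3 = 241/3 ≈ 80.333)
h(P, l) = -5 + l + 3*P (h(P, l) = (P + (-5 + 2*P)) + l = (-5 + 3*P) + l = -5 + l + 3*P)
d*h(11, 6) + 109 = 241*(-5 + 6 + 3*11)/3 + 109 = 241*(-5 + 6 + 33)/3 + 109 = (241/3)*34 + 109 = 8194/3 + 109 = 8521/3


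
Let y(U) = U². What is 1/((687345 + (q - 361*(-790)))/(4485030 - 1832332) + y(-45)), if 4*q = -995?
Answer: 10610792/21490742945 ≈ 0.00049374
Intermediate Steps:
q = -995/4 (q = (¼)*(-995) = -995/4 ≈ -248.75)
1/((687345 + (q - 361*(-790)))/(4485030 - 1832332) + y(-45)) = 1/((687345 + (-995/4 - 361*(-790)))/(4485030 - 1832332) + (-45)²) = 1/((687345 + (-995/4 + 285190))/2652698 + 2025) = 1/((687345 + 1139765/4)*(1/2652698) + 2025) = 1/((3889145/4)*(1/2652698) + 2025) = 1/(3889145/10610792 + 2025) = 1/(21490742945/10610792) = 10610792/21490742945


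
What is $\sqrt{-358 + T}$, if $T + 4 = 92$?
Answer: $3 i \sqrt{30} \approx 16.432 i$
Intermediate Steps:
$T = 88$ ($T = -4 + 92 = 88$)
$\sqrt{-358 + T} = \sqrt{-358 + 88} = \sqrt{-270} = 3 i \sqrt{30}$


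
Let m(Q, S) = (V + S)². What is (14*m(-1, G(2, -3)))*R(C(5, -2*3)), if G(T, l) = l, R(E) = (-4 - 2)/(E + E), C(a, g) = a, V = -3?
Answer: -1512/5 ≈ -302.40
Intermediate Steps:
R(E) = -3/E (R(E) = -6*1/(2*E) = -3/E)
m(Q, S) = (-3 + S)²
(14*m(-1, G(2, -3)))*R(C(5, -2*3)) = (14*(-3 - 3)²)*(-3/5) = (14*(-6)²)*(-3*⅕) = (14*36)*(-⅗) = 504*(-⅗) = -1512/5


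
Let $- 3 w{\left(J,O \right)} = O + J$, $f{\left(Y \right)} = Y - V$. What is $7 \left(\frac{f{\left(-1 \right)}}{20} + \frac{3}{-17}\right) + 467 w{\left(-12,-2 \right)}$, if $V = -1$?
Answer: $\frac{111083}{51} \approx 2178.1$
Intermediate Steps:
$f{\left(Y \right)} = 1 + Y$ ($f{\left(Y \right)} = Y - -1 = Y + 1 = 1 + Y$)
$w{\left(J,O \right)} = - \frac{J}{3} - \frac{O}{3}$ ($w{\left(J,O \right)} = - \frac{O + J}{3} = - \frac{J + O}{3} = - \frac{J}{3} - \frac{O}{3}$)
$7 \left(\frac{f{\left(-1 \right)}}{20} + \frac{3}{-17}\right) + 467 w{\left(-12,-2 \right)} = 7 \left(\frac{1 - 1}{20} + \frac{3}{-17}\right) + 467 \left(\left(- \frac{1}{3}\right) \left(-12\right) - - \frac{2}{3}\right) = 7 \left(0 \cdot \frac{1}{20} + 3 \left(- \frac{1}{17}\right)\right) + 467 \left(4 + \frac{2}{3}\right) = 7 \left(0 - \frac{3}{17}\right) + 467 \cdot \frac{14}{3} = 7 \left(- \frac{3}{17}\right) + \frac{6538}{3} = - \frac{21}{17} + \frac{6538}{3} = \frac{111083}{51}$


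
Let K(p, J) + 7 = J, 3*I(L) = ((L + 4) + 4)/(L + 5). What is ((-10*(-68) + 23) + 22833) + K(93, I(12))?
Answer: 1199999/51 ≈ 23529.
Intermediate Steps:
I(L) = (8 + L)/(3*(5 + L)) (I(L) = (((L + 4) + 4)/(L + 5))/3 = (((4 + L) + 4)/(5 + L))/3 = ((8 + L)/(5 + L))/3 = (8 + L)/(3*(5 + L)))
K(p, J) = -7 + J
((-10*(-68) + 23) + 22833) + K(93, I(12)) = ((-10*(-68) + 23) + 22833) + (-7 + (8 + 12)/(3*(5 + 12))) = ((680 + 23) + 22833) + (-7 + (⅓)*20/17) = (703 + 22833) + (-7 + (⅓)*(1/17)*20) = 23536 + (-7 + 20/51) = 23536 - 337/51 = 1199999/51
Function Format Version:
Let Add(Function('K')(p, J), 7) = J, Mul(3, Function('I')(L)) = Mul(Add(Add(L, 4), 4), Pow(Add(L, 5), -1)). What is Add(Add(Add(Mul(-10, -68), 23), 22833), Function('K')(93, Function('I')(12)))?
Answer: Rational(1199999, 51) ≈ 23529.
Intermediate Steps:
Function('I')(L) = Mul(Rational(1, 3), Pow(Add(5, L), -1), Add(8, L)) (Function('I')(L) = Mul(Rational(1, 3), Mul(Add(Add(L, 4), 4), Pow(Add(L, 5), -1))) = Mul(Rational(1, 3), Mul(Add(Add(4, L), 4), Pow(Add(5, L), -1))) = Mul(Rational(1, 3), Mul(Add(8, L), Pow(Add(5, L), -1))) = Mul(Rational(1, 3), Mul(Pow(Add(5, L), -1), Add(8, L))) = Mul(Rational(1, 3), Pow(Add(5, L), -1), Add(8, L)))
Function('K')(p, J) = Add(-7, J)
Add(Add(Add(Mul(-10, -68), 23), 22833), Function('K')(93, Function('I')(12))) = Add(Add(Add(Mul(-10, -68), 23), 22833), Add(-7, Mul(Rational(1, 3), Pow(Add(5, 12), -1), Add(8, 12)))) = Add(Add(Add(680, 23), 22833), Add(-7, Mul(Rational(1, 3), Pow(17, -1), 20))) = Add(Add(703, 22833), Add(-7, Mul(Rational(1, 3), Rational(1, 17), 20))) = Add(23536, Add(-7, Rational(20, 51))) = Add(23536, Rational(-337, 51)) = Rational(1199999, 51)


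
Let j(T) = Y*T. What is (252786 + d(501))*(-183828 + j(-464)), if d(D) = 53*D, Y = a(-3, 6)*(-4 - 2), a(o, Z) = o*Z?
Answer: -65348565660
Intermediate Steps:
a(o, Z) = Z*o
Y = 108 (Y = (6*(-3))*(-4 - 2) = -18*(-6) = 108)
j(T) = 108*T
(252786 + d(501))*(-183828 + j(-464)) = (252786 + 53*501)*(-183828 + 108*(-464)) = (252786 + 26553)*(-183828 - 50112) = 279339*(-233940) = -65348565660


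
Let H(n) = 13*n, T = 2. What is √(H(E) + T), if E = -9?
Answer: I*√115 ≈ 10.724*I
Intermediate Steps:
√(H(E) + T) = √(13*(-9) + 2) = √(-117 + 2) = √(-115) = I*√115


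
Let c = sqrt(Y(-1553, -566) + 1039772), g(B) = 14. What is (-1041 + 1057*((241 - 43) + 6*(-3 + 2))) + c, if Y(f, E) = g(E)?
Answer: 201903 + sqrt(1039786) ≈ 2.0292e+5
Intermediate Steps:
Y(f, E) = 14
c = sqrt(1039786) (c = sqrt(14 + 1039772) = sqrt(1039786) ≈ 1019.7)
(-1041 + 1057*((241 - 43) + 6*(-3 + 2))) + c = (-1041 + 1057*((241 - 43) + 6*(-3 + 2))) + sqrt(1039786) = (-1041 + 1057*(198 + 6*(-1))) + sqrt(1039786) = (-1041 + 1057*(198 - 6)) + sqrt(1039786) = (-1041 + 1057*192) + sqrt(1039786) = (-1041 + 202944) + sqrt(1039786) = 201903 + sqrt(1039786)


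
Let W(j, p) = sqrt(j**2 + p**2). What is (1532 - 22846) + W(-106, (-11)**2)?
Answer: -21314 + sqrt(25877) ≈ -21153.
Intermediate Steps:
(1532 - 22846) + W(-106, (-11)**2) = (1532 - 22846) + sqrt((-106)**2 + ((-11)**2)**2) = -21314 + sqrt(11236 + 121**2) = -21314 + sqrt(11236 + 14641) = -21314 + sqrt(25877)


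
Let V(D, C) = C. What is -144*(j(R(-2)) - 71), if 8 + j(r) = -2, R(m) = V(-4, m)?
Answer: 11664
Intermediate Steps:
R(m) = m
j(r) = -10 (j(r) = -8 - 2 = -10)
-144*(j(R(-2)) - 71) = -144*(-10 - 71) = -144*(-81) = 11664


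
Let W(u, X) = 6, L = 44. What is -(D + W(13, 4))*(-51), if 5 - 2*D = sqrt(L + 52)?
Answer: 867/2 - 102*sqrt(6) ≈ 183.65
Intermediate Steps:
D = 5/2 - 2*sqrt(6) (D = 5/2 - sqrt(44 + 52)/2 = 5/2 - 2*sqrt(6) ≈ -2.3990)
-(D + W(13, 4))*(-51) = -((5/2 - 2*sqrt(6)) + 6)*(-51) = -(17/2 - 2*sqrt(6))*(-51) = -(-867/2 + 102*sqrt(6)) = 867/2 - 102*sqrt(6)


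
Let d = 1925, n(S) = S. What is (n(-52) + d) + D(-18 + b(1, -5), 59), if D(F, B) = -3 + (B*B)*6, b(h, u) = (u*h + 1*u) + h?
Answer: 22756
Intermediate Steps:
b(h, u) = h + u + h*u (b(h, u) = (h*u + u) + h = (u + h*u) + h = h + u + h*u)
D(F, B) = -3 + 6*B² (D(F, B) = -3 + B²*6 = -3 + 6*B²)
(n(-52) + d) + D(-18 + b(1, -5), 59) = (-52 + 1925) + (-3 + 6*59²) = 1873 + (-3 + 6*3481) = 1873 + (-3 + 20886) = 1873 + 20883 = 22756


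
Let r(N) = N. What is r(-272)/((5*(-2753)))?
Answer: 272/13765 ≈ 0.019760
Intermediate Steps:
r(-272)/((5*(-2753))) = -272/(5*(-2753)) = -272/(-13765) = -272*(-1/13765) = 272/13765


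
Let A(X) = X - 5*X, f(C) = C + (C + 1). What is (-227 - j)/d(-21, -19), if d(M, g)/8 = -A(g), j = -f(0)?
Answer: 113/304 ≈ 0.37171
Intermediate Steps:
f(C) = 1 + 2*C (f(C) = C + (1 + C) = 1 + 2*C)
j = -1 (j = -(1 + 2*0) = -(1 + 0) = -1*1 = -1)
A(X) = -4*X
d(M, g) = 32*g (d(M, g) = 8*(-(-4)*g) = 8*(4*g) = 32*g)
(-227 - j)/d(-21, -19) = (-227 - 1*(-1))/((32*(-19))) = (-227 + 1)/(-608) = -226*(-1/608) = 113/304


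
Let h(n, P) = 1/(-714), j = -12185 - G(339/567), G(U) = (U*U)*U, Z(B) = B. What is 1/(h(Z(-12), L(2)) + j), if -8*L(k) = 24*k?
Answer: -229543146/2797032613997 ≈ -8.2067e-5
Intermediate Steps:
G(U) = U³ (G(U) = U²*U = U³)
j = -82265655662/6751269 (j = -12185 - (339/567)³ = -12185 - (339*(1/567))³ = -12185 - (113/189)³ = -12185 - 1*1442897/6751269 = -12185 - 1442897/6751269 = -82265655662/6751269 ≈ -12185.)
L(k) = -3*k
h(n, P) = -1/714
1/(h(Z(-12), L(2)) + j) = 1/(-1/714 - 82265655662/6751269) = 1/(-2797032613997/229543146) = -229543146/2797032613997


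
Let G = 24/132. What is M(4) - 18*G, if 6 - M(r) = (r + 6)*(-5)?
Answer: 580/11 ≈ 52.727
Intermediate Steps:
G = 2/11 (G = 24*(1/132) = 2/11 ≈ 0.18182)
M(r) = 36 + 5*r (M(r) = 6 - (r + 6)*(-5) = 6 - (6 + r)*(-5) = 6 - (-30 - 5*r) = 6 + (30 + 5*r) = 36 + 5*r)
M(4) - 18*G = (36 + 5*4) - 18*2/11 = (36 + 20) - 36/11 = 56 - 36/11 = 580/11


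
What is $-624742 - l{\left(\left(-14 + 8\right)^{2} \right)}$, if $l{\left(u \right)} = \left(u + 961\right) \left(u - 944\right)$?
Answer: $280534$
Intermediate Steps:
$l{\left(u \right)} = \left(-944 + u\right) \left(961 + u\right)$ ($l{\left(u \right)} = \left(961 + u\right) \left(-944 + u\right) = \left(-944 + u\right) \left(961 + u\right)$)
$-624742 - l{\left(\left(-14 + 8\right)^{2} \right)} = -624742 - \left(-907184 + \left(\left(-14 + 8\right)^{2}\right)^{2} + 17 \left(-14 + 8\right)^{2}\right) = -624742 - \left(-907184 + \left(\left(-6\right)^{2}\right)^{2} + 17 \left(-6\right)^{2}\right) = -624742 - \left(-907184 + 36^{2} + 17 \cdot 36\right) = -624742 - \left(-907184 + 1296 + 612\right) = -624742 - -905276 = -624742 + 905276 = 280534$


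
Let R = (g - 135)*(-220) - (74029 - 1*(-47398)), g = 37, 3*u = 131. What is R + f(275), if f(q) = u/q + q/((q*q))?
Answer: -82390141/825 ≈ -99867.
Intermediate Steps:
u = 131/3 (u = (⅓)*131 = 131/3 ≈ 43.667)
R = -99867 (R = (37 - 135)*(-220) - (74029 - 1*(-47398)) = -98*(-220) - (74029 + 47398) = 21560 - 1*121427 = 21560 - 121427 = -99867)
f(q) = 134/(3*q) (f(q) = 131/(3*q) + q/((q*q)) = 131/(3*q) + q/(q²) = 131/(3*q) + q/q² = 131/(3*q) + 1/q = 134/(3*q))
R + f(275) = -99867 + (134/3)/275 = -99867 + (134/3)*(1/275) = -99867 + 134/825 = -82390141/825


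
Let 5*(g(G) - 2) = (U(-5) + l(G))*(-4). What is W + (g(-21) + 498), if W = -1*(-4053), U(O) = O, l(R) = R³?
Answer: 59829/5 ≈ 11966.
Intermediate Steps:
g(G) = 6 - 4*G³/5 (g(G) = 2 + ((-5 + G³)*(-4))/5 = 2 + (20 - 4*G³)/5 = 2 + (4 - 4*G³/5) = 6 - 4*G³/5)
W = 4053
W + (g(-21) + 498) = 4053 + ((6 - ⅘*(-21)³) + 498) = 4053 + ((6 - ⅘*(-9261)) + 498) = 4053 + ((6 + 37044/5) + 498) = 4053 + (37074/5 + 498) = 4053 + 39564/5 = 59829/5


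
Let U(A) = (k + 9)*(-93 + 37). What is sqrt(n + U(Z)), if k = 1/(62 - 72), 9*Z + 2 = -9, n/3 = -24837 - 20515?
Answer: 2*I*sqrt(853465)/5 ≈ 369.53*I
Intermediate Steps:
n = -136056 (n = 3*(-24837 - 20515) = 3*(-45352) = -136056)
Z = -11/9 (Z = -2/9 + (1/9)*(-9) = -2/9 - 1 = -11/9 ≈ -1.2222)
k = -1/10 (k = 1/(-10) = -1/10 ≈ -0.10000)
U(A) = -2492/5 (U(A) = (-1/10 + 9)*(-93 + 37) = (89/10)*(-56) = -2492/5)
sqrt(n + U(Z)) = sqrt(-136056 - 2492/5) = sqrt(-682772/5) = 2*I*sqrt(853465)/5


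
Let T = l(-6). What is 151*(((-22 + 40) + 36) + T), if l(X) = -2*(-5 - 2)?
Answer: 10268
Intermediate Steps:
l(X) = 14 (l(X) = -2*(-7) = 14)
T = 14
151*(((-22 + 40) + 36) + T) = 151*(((-22 + 40) + 36) + 14) = 151*((18 + 36) + 14) = 151*(54 + 14) = 151*68 = 10268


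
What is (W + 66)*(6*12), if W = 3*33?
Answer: 11880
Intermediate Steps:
W = 99
(W + 66)*(6*12) = (99 + 66)*(6*12) = 165*72 = 11880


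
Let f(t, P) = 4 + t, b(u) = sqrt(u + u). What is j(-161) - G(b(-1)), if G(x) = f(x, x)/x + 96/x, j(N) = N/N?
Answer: 50*I*sqrt(2) ≈ 70.711*I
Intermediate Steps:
b(u) = sqrt(2)*sqrt(u) (b(u) = sqrt(2*u) = sqrt(2)*sqrt(u))
j(N) = 1
G(x) = 96/x + (4 + x)/x (G(x) = (4 + x)/x + 96/x = 96/x + (4 + x)/x)
j(-161) - G(b(-1)) = 1 - (100 + sqrt(2)*sqrt(-1))/(sqrt(2)*sqrt(-1)) = 1 - (100 + sqrt(2)*I)/(sqrt(2)*I) = 1 - (100 + I*sqrt(2))/(I*sqrt(2)) = 1 - (-I*sqrt(2)/2)*(100 + I*sqrt(2)) = 1 - (-1)*I*sqrt(2)*(100 + I*sqrt(2))/2 = 1 + I*sqrt(2)*(100 + I*sqrt(2))/2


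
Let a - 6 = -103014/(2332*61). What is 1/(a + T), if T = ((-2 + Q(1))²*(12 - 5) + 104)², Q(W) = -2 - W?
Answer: 71126/5536894215 ≈ 1.2846e-5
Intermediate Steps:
a = 375249/71126 (a = 6 - 103014/(2332*61) = 6 - 103014/142252 = 6 - 103014*1/142252 = 6 - 51507/71126 = 375249/71126 ≈ 5.2758)
T = 77841 (T = ((-2 + (-2 - 1*1))²*(12 - 5) + 104)² = ((-2 + (-2 - 1))²*7 + 104)² = ((-2 - 3)²*7 + 104)² = ((-5)²*7 + 104)² = (25*7 + 104)² = (175 + 104)² = 279² = 77841)
1/(a + T) = 1/(375249/71126 + 77841) = 1/(5536894215/71126) = 71126/5536894215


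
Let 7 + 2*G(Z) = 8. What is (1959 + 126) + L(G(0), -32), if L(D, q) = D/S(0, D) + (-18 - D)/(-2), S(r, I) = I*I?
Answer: 8385/4 ≈ 2096.3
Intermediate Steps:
S(r, I) = I**2
G(Z) = 1/2 (G(Z) = -7/2 + (1/2)*8 = -7/2 + 4 = 1/2)
L(D, q) = 9 + 1/D + D/2 (L(D, q) = D/(D**2) + (-18 - D)/(-2) = D/D**2 + (-18 - D)*(-1/2) = 1/D + (9 + D/2) = 9 + 1/D + D/2)
(1959 + 126) + L(G(0), -32) = (1959 + 126) + (9 + 1/(1/2) + (1/2)*(1/2)) = 2085 + (9 + 2 + 1/4) = 2085 + 45/4 = 8385/4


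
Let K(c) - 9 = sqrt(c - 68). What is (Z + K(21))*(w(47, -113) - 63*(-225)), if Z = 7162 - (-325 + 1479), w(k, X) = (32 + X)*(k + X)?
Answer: 117457857 + 19521*I*sqrt(47) ≈ 1.1746e+8 + 1.3383e+5*I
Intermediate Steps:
w(k, X) = (32 + X)*(X + k)
K(c) = 9 + sqrt(-68 + c) (K(c) = 9 + sqrt(c - 68) = 9 + sqrt(-68 + c))
Z = 6008 (Z = 7162 - 1*1154 = 7162 - 1154 = 6008)
(Z + K(21))*(w(47, -113) - 63*(-225)) = (6008 + (9 + sqrt(-68 + 21)))*(((-113)**2 + 32*(-113) + 32*47 - 113*47) - 63*(-225)) = (6008 + (9 + sqrt(-47)))*((12769 - 3616 + 1504 - 5311) + 14175) = (6008 + (9 + I*sqrt(47)))*(5346 + 14175) = (6017 + I*sqrt(47))*19521 = 117457857 + 19521*I*sqrt(47)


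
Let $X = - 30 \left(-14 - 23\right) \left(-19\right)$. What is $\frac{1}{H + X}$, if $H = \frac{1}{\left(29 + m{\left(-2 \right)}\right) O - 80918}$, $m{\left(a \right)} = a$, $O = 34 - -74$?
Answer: $- \frac{78002}{1645062181} \approx -4.7416 \cdot 10^{-5}$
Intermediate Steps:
$O = 108$ ($O = 34 + 74 = 108$)
$H = - \frac{1}{78002}$ ($H = \frac{1}{\left(29 - 2\right) 108 - 80918} = \frac{1}{27 \cdot 108 - 80918} = \frac{1}{2916 - 80918} = \frac{1}{-78002} = - \frac{1}{78002} \approx -1.282 \cdot 10^{-5}$)
$X = -21090$ ($X = - 30 \left(-14 - 23\right) \left(-19\right) = \left(-30\right) \left(-37\right) \left(-19\right) = 1110 \left(-19\right) = -21090$)
$\frac{1}{H + X} = \frac{1}{- \frac{1}{78002} - 21090} = \frac{1}{- \frac{1645062181}{78002}} = - \frac{78002}{1645062181}$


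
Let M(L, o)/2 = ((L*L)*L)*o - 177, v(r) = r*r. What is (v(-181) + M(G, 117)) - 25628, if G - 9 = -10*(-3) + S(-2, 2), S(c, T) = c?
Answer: 11859581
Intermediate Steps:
v(r) = r**2
G = 37 (G = 9 + (-10*(-3) - 2) = 9 + (30 - 2) = 9 + 28 = 37)
M(L, o) = -354 + 2*o*L**3 (M(L, o) = 2*(((L*L)*L)*o - 177) = 2*((L**2*L)*o - 177) = 2*(L**3*o - 177) = 2*(o*L**3 - 177) = 2*(-177 + o*L**3) = -354 + 2*o*L**3)
(v(-181) + M(G, 117)) - 25628 = ((-181)**2 + (-354 + 2*117*37**3)) - 25628 = (32761 + (-354 + 2*117*50653)) - 25628 = (32761 + (-354 + 11852802)) - 25628 = (32761 + 11852448) - 25628 = 11885209 - 25628 = 11859581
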